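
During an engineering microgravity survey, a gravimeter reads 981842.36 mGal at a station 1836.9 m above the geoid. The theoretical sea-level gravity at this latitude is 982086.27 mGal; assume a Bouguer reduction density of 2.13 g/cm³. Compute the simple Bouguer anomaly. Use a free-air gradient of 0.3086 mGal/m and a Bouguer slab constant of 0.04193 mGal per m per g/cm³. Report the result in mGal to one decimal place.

Free-air correction = 0.3086 × 1836.9 = 566.87 mGal
Free-air anomaly = 981842.36 − 982086.27 + (566.87) = 322.96 mGal
Bouguer slab correction = 0.04193 × 2.13 × 1836.9 = 164.06 mGal
Simple Bouguer anomaly = 322.96 − (164.06) = 158.90 mGal

158.9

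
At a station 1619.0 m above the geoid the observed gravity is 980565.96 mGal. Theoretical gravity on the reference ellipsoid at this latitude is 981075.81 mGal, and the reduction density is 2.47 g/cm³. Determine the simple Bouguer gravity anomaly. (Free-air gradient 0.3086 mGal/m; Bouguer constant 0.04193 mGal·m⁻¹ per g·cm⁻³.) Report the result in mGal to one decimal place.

-177.9

Free-air correction = 0.3086 × 1619.0 = 499.62 mGal
Free-air anomaly = 980565.96 − 981075.81 + (499.62) = -10.23 mGal
Bouguer slab correction = 0.04193 × 2.47 × 1619.0 = 167.68 mGal
Simple Bouguer anomaly = -10.23 − (167.68) = -177.91 mGal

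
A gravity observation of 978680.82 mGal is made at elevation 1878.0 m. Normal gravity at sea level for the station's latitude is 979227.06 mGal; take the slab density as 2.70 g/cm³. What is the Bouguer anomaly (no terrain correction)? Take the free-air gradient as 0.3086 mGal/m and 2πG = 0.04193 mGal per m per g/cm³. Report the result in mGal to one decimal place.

Free-air correction = 0.3086 × 1878.0 = 579.55 mGal
Free-air anomaly = 978680.82 − 979227.06 + (579.55) = 33.31 mGal
Bouguer slab correction = 0.04193 × 2.70 × 1878.0 = 212.61 mGal
Simple Bouguer anomaly = 33.31 − (212.61) = -179.30 mGal

-179.3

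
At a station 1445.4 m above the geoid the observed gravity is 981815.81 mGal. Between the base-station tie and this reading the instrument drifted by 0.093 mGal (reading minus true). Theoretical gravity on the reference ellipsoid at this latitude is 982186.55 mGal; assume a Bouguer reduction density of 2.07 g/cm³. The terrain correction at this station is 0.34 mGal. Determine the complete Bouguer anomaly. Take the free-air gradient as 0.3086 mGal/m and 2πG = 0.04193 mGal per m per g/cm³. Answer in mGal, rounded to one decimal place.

-49.9

Drift-corrected reading = 981815.81 − (0.093) = 981815.717 mGal
Free-air correction = 0.3086 × 1445.4 = 446.05 mGal
Free-air anomaly = 981815.717 − 982186.55 + (446.05) = 75.217 mGal
Bouguer slab correction = 0.04193 × 2.07 × 1445.4 = 125.45 mGal
Simple Bouguer anomaly = 75.217 − (125.45) = -50.233 mGal
Complete Bouguer anomaly = -50.233 + 0.34 = -49.893 mGal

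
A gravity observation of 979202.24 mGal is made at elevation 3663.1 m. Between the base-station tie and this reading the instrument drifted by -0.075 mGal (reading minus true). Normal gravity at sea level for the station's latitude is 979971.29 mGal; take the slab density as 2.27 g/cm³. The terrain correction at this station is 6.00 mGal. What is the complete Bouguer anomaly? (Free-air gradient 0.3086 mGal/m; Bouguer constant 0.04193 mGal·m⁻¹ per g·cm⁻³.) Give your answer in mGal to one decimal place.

Drift-corrected reading = 979202.24 − (-0.075) = 979202.315 mGal
Free-air correction = 0.3086 × 3663.1 = 1130.43 mGal
Free-air anomaly = 979202.315 − 979971.29 + (1130.43) = 361.455 mGal
Bouguer slab correction = 0.04193 × 2.27 × 3663.1 = 348.66 mGal
Simple Bouguer anomaly = 361.455 − (348.66) = 12.795 mGal
Complete Bouguer anomaly = 12.795 + 6.00 = 18.795 mGal

18.8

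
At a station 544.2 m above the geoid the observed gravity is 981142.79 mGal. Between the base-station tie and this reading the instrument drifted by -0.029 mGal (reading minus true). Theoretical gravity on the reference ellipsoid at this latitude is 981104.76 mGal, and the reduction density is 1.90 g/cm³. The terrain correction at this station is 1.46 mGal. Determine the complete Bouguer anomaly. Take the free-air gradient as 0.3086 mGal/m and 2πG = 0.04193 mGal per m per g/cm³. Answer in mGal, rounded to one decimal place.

164.1

Drift-corrected reading = 981142.79 − (-0.029) = 981142.819 mGal
Free-air correction = 0.3086 × 544.2 = 167.94 mGal
Free-air anomaly = 981142.819 − 981104.76 + (167.94) = 205.999 mGal
Bouguer slab correction = 0.04193 × 1.90 × 544.2 = 43.35 mGal
Simple Bouguer anomaly = 205.999 − (43.35) = 162.649 mGal
Complete Bouguer anomaly = 162.649 + 1.46 = 164.109 mGal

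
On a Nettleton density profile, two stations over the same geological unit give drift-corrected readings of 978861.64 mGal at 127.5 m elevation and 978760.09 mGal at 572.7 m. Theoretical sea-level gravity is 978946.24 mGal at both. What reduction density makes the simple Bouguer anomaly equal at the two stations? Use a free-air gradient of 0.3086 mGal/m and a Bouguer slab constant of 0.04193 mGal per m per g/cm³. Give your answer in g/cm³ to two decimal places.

Δg_obs = 978760.09 − 978861.64 = -101.55 mGal over Δh = 572.7 − 127.5 = 445.2 m
Equal Bouguer anomalies ⇒ Δg_obs + (0.3086 − 0.04193ρ)·Δh = 0
0.3086 − 0.04193ρ = −Δg_obs/Δh = 0.22810
ρ = (0.3086 − 0.22810) / 0.04193 = 1.92 g/cm³

1.92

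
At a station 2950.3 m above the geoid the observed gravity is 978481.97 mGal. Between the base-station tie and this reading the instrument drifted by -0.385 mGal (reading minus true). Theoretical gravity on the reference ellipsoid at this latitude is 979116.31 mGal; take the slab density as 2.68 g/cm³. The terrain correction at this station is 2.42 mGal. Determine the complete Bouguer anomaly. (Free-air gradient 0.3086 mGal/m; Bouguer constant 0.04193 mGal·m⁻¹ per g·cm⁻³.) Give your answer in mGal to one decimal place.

-52.6

Drift-corrected reading = 978481.97 − (-0.385) = 978482.355 mGal
Free-air correction = 0.3086 × 2950.3 = 910.46 mGal
Free-air anomaly = 978482.355 − 979116.31 + (910.46) = 276.505 mGal
Bouguer slab correction = 0.04193 × 2.68 × 2950.3 = 331.53 mGal
Simple Bouguer anomaly = 276.505 − (331.53) = -55.025 mGal
Complete Bouguer anomaly = -55.025 + 2.42 = -52.605 mGal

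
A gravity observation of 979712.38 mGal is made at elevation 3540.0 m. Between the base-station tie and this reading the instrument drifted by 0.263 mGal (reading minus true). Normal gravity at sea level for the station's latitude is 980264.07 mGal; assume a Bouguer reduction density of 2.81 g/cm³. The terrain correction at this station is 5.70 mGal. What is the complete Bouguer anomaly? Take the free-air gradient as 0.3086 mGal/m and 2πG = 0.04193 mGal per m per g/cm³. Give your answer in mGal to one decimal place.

Drift-corrected reading = 979712.38 − (0.263) = 979712.117 mGal
Free-air correction = 0.3086 × 3540.0 = 1092.44 mGal
Free-air anomaly = 979712.117 − 980264.07 + (1092.44) = 540.487 mGal
Bouguer slab correction = 0.04193 × 2.81 × 3540.0 = 417.09 mGal
Simple Bouguer anomaly = 540.487 − (417.09) = 123.397 mGal
Complete Bouguer anomaly = 123.397 + 5.70 = 129.097 mGal

129.1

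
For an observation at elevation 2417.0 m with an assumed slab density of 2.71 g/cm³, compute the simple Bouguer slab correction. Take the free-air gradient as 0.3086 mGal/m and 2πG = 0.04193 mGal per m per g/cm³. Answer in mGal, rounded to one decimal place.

Bouguer slab correction = 0.04193 × 2.71 × 2417.0 = 274.6 mGal

274.6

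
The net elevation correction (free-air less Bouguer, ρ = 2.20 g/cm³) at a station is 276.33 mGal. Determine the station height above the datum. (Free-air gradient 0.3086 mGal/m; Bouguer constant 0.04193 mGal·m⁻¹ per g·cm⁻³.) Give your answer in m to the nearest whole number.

Combined gradient = 0.3086 − 0.04193 × 2.20 = 0.2163540 mGal/m
h = 276.33 / 0.2163540 = 1277.21 m

1277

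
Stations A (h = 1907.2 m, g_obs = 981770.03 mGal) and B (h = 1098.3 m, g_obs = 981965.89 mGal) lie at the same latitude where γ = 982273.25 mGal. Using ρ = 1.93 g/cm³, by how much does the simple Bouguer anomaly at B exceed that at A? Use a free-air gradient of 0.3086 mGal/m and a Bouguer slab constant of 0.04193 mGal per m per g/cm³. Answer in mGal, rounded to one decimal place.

Δg_SB(A) = 981770.03 − 982273.25 + 0.3086×1907.2 − 0.04193×1.93×1907.2 = -69.00 mGal
Δg_SB(B) = 981965.89 − 982273.25 + 0.3086×1098.3 − 0.04193×1.93×1098.3 = -57.30 mGal
Difference = -57.30 − (-69.00) = 11.70 mGal

11.7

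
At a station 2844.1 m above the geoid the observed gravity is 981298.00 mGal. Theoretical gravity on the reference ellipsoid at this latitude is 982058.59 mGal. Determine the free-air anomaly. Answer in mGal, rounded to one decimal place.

Free-air correction = 0.3086 × 2844.1 = 877.69 mGal
Free-air anomaly = 981298.00 − 982058.59 + (877.69) = 117.10 mGal

117.1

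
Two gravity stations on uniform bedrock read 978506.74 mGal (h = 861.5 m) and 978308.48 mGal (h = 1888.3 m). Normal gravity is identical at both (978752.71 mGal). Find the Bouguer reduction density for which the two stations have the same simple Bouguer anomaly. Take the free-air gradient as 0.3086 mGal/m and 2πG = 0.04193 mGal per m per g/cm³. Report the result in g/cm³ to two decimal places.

Δg_obs = 978308.48 − 978506.74 = -198.26 mGal over Δh = 1888.3 − 861.5 = 1026.8 m
Equal Bouguer anomalies ⇒ Δg_obs + (0.3086 − 0.04193ρ)·Δh = 0
0.3086 − 0.04193ρ = −Δg_obs/Δh = 0.19309
ρ = (0.3086 − 0.19309) / 0.04193 = 2.75 g/cm³

2.75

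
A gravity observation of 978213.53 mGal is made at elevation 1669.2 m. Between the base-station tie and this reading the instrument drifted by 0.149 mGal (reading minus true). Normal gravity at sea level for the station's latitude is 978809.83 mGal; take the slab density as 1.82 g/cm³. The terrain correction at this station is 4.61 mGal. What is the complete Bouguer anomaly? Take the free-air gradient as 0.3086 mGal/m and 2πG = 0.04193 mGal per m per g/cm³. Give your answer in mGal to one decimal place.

Drift-corrected reading = 978213.53 − (0.149) = 978213.381 mGal
Free-air correction = 0.3086 × 1669.2 = 515.12 mGal
Free-air anomaly = 978213.381 − 978809.83 + (515.12) = -81.329 mGal
Bouguer slab correction = 0.04193 × 1.82 × 1669.2 = 127.38 mGal
Simple Bouguer anomaly = -81.329 − (127.38) = -208.709 mGal
Complete Bouguer anomaly = -208.709 + 4.61 = -204.099 mGal

-204.1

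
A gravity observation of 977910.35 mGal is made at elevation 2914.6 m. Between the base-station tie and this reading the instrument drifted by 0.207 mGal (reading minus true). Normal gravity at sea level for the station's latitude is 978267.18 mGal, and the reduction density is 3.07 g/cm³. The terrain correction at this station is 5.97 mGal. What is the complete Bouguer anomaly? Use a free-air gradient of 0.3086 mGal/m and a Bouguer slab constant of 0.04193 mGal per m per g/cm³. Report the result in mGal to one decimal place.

173.2

Drift-corrected reading = 977910.35 − (0.207) = 977910.143 mGal
Free-air correction = 0.3086 × 2914.6 = 899.45 mGal
Free-air anomaly = 977910.143 − 978267.18 + (899.45) = 542.413 mGal
Bouguer slab correction = 0.04193 × 3.07 × 2914.6 = 375.18 mGal
Simple Bouguer anomaly = 542.413 − (375.18) = 167.233 mGal
Complete Bouguer anomaly = 167.233 + 5.97 = 173.203 mGal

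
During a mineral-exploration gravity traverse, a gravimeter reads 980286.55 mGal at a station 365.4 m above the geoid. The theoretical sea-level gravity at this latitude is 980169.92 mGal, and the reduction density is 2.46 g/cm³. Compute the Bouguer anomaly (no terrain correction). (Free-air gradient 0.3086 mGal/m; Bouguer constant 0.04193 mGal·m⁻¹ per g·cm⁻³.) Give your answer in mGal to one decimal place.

191.7

Free-air correction = 0.3086 × 365.4 = 112.76 mGal
Free-air anomaly = 980286.55 − 980169.92 + (112.76) = 229.39 mGal
Bouguer slab correction = 0.04193 × 2.46 × 365.4 = 37.69 mGal
Simple Bouguer anomaly = 229.39 − (37.69) = 191.70 mGal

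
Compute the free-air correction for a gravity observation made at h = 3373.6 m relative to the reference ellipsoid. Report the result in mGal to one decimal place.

Free-air correction = 0.3086 × 3373.6 = 1041.1 mGal

1041.1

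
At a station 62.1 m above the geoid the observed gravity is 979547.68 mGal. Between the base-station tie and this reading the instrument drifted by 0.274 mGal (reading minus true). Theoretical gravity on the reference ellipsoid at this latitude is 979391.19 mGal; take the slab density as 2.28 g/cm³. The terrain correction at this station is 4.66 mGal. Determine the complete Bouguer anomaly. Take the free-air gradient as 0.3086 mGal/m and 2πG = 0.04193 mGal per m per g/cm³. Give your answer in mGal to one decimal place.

Drift-corrected reading = 979547.68 − (0.274) = 979547.406 mGal
Free-air correction = 0.3086 × 62.1 = 19.16 mGal
Free-air anomaly = 979547.406 − 979391.19 + (19.16) = 175.376 mGal
Bouguer slab correction = 0.04193 × 2.28 × 62.1 = 5.94 mGal
Simple Bouguer anomaly = 175.376 − (5.94) = 169.436 mGal
Complete Bouguer anomaly = 169.436 + 4.66 = 174.096 mGal

174.1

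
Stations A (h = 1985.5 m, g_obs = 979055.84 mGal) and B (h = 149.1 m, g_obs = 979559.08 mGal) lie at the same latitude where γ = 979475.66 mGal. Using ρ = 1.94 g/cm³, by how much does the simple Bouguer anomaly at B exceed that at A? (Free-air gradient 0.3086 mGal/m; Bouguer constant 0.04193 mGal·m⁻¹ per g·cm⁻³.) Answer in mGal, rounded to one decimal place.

85.9

Δg_SB(A) = 979055.84 − 979475.66 + 0.3086×1985.5 − 0.04193×1.94×1985.5 = 31.40 mGal
Δg_SB(B) = 979559.08 − 979475.66 + 0.3086×149.1 − 0.04193×1.94×149.1 = 117.30 mGal
Difference = 117.30 − (31.40) = 85.90 mGal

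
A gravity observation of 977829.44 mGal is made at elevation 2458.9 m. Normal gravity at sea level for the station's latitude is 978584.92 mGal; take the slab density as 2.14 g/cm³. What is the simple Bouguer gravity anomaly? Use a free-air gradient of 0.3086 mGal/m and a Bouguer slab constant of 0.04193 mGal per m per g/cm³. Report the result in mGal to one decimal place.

Free-air correction = 0.3086 × 2458.9 = 758.82 mGal
Free-air anomaly = 977829.44 − 978584.92 + (758.82) = 3.34 mGal
Bouguer slab correction = 0.04193 × 2.14 × 2458.9 = 220.64 mGal
Simple Bouguer anomaly = 3.34 − (220.64) = -217.30 mGal

-217.3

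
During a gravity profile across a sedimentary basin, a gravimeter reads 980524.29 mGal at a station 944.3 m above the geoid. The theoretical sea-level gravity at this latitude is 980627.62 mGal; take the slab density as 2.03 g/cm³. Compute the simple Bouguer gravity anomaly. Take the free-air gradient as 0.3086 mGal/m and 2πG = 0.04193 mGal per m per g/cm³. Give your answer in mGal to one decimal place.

Free-air correction = 0.3086 × 944.3 = 291.41 mGal
Free-air anomaly = 980524.29 − 980627.62 + (291.41) = 188.08 mGal
Bouguer slab correction = 0.04193 × 2.03 × 944.3 = 80.38 mGal
Simple Bouguer anomaly = 188.08 − (80.38) = 107.70 mGal

107.7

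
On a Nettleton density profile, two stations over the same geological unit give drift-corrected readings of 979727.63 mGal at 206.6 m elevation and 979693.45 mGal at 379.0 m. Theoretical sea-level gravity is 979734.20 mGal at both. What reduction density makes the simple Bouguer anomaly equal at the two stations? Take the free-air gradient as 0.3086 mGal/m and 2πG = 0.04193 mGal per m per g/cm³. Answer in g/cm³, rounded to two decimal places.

Δg_obs = 979693.45 − 979727.63 = -34.18 mGal over Δh = 379.0 − 206.6 = 172.4 m
Equal Bouguer anomalies ⇒ Δg_obs + (0.3086 − 0.04193ρ)·Δh = 0
0.3086 − 0.04193ρ = −Δg_obs/Δh = 0.19826
ρ = (0.3086 − 0.19826) / 0.04193 = 2.63 g/cm³

2.63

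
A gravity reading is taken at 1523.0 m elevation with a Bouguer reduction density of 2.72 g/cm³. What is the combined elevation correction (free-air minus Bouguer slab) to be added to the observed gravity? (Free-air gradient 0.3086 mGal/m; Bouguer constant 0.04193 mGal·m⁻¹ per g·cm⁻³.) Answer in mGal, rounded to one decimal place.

296.3

Combined gradient = 0.3086 − 0.04193 × 2.72 = 0.1945504 mGal/m
Combined elevation correction = 0.1945504 × 1523.0 = 296.3 mGal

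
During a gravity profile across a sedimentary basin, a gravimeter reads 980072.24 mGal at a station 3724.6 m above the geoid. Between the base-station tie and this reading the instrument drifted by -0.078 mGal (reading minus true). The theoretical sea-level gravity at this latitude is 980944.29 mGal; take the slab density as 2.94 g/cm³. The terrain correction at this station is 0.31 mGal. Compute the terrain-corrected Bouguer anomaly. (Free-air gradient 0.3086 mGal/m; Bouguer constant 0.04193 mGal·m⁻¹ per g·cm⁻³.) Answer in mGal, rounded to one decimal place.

Drift-corrected reading = 980072.24 − (-0.078) = 980072.318 mGal
Free-air correction = 0.3086 × 3724.6 = 1149.41 mGal
Free-air anomaly = 980072.318 − 980944.29 + (1149.41) = 277.438 mGal
Bouguer slab correction = 0.04193 × 2.94 × 3724.6 = 459.15 mGal
Simple Bouguer anomaly = 277.438 − (459.15) = -181.712 mGal
Complete Bouguer anomaly = -181.712 + 0.31 = -181.402 mGal

-181.4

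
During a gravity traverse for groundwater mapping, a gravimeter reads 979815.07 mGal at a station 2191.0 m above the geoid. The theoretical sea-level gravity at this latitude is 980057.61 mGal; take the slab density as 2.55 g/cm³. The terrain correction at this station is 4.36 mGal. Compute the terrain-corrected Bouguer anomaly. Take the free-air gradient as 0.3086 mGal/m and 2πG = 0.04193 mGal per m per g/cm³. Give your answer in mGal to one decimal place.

203.7

Free-air correction = 0.3086 × 2191.0 = 676.14 mGal
Free-air anomaly = 979815.07 − 980057.61 + (676.14) = 433.60 mGal
Bouguer slab correction = 0.04193 × 2.55 × 2191.0 = 234.27 mGal
Simple Bouguer anomaly = 433.60 − (234.27) = 199.33 mGal
Complete Bouguer anomaly = 199.33 + 4.36 = 203.69 mGal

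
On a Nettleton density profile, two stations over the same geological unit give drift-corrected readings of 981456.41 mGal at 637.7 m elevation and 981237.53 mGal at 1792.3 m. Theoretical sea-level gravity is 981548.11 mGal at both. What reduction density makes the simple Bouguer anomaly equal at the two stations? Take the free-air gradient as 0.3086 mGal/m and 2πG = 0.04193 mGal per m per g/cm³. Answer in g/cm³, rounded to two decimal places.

2.84

Δg_obs = 981237.53 − 981456.41 = -218.88 mGal over Δh = 1792.3 − 637.7 = 1154.6 m
Equal Bouguer anomalies ⇒ Δg_obs + (0.3086 − 0.04193ρ)·Δh = 0
0.3086 − 0.04193ρ = −Δg_obs/Δh = 0.18957
ρ = (0.3086 − 0.18957) / 0.04193 = 2.84 g/cm³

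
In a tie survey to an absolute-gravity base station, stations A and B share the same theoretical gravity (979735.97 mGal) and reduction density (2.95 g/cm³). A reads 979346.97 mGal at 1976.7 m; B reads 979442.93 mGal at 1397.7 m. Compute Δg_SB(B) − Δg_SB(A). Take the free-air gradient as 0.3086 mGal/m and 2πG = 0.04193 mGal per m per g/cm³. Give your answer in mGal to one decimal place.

-11.1

Δg_SB(A) = 979346.97 − 979735.97 + 0.3086×1976.7 − 0.04193×2.95×1976.7 = -23.50 mGal
Δg_SB(B) = 979442.93 − 979735.97 + 0.3086×1397.7 − 0.04193×2.95×1397.7 = -34.60 mGal
Difference = -34.60 − (-23.50) = -11.10 mGal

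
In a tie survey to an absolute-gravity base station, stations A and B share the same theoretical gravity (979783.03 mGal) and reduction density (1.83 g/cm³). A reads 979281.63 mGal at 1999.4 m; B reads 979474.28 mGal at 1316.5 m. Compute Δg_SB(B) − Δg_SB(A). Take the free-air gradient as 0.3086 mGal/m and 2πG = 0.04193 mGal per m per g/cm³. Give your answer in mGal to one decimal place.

Δg_SB(A) = 979281.63 − 979783.03 + 0.3086×1999.4 − 0.04193×1.83×1999.4 = -37.80 mGal
Δg_SB(B) = 979474.28 − 979783.03 + 0.3086×1316.5 − 0.04193×1.83×1316.5 = -3.50 mGal
Difference = -3.50 − (-37.80) = 34.30 mGal

34.3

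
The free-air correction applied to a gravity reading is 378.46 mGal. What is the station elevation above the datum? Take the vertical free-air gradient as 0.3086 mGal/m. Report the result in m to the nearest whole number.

h = 378.46 / 0.3086 = 1226.38 m

1226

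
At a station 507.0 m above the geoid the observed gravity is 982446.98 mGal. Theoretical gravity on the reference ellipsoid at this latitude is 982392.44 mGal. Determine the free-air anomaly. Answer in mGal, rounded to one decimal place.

211.0

Free-air correction = 0.3086 × 507.0 = 156.46 mGal
Free-air anomaly = 982446.98 − 982392.44 + (156.46) = 211.00 mGal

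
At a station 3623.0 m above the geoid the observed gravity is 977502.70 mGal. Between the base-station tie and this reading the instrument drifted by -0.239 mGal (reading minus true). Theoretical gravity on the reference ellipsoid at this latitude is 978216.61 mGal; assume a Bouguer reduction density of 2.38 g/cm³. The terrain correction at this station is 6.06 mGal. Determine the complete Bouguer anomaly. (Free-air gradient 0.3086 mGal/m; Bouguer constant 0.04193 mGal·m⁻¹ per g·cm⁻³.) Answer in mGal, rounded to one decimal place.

48.9

Drift-corrected reading = 977502.70 − (-0.239) = 977502.939 mGal
Free-air correction = 0.3086 × 3623.0 = 1118.06 mGal
Free-air anomaly = 977502.939 − 978216.61 + (1118.06) = 404.389 mGal
Bouguer slab correction = 0.04193 × 2.38 × 3623.0 = 361.55 mGal
Simple Bouguer anomaly = 404.389 − (361.55) = 42.839 mGal
Complete Bouguer anomaly = 42.839 + 6.06 = 48.899 mGal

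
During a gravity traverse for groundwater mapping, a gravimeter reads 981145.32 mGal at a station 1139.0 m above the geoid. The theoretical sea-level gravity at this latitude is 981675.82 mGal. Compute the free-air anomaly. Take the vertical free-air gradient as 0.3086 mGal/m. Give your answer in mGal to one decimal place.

Free-air correction = 0.3086 × 1139.0 = 351.50 mGal
Free-air anomaly = 981145.32 − 981675.82 + (351.50) = -179.00 mGal

-179.0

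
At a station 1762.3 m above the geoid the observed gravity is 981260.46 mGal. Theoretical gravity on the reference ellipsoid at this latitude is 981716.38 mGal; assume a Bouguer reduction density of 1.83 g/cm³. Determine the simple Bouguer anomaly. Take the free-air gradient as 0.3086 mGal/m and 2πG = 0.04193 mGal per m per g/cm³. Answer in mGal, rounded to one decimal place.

-47.3

Free-air correction = 0.3086 × 1762.3 = 543.85 mGal
Free-air anomaly = 981260.46 − 981716.38 + (543.85) = 87.93 mGal
Bouguer slab correction = 0.04193 × 1.83 × 1762.3 = 135.22 mGal
Simple Bouguer anomaly = 87.93 − (135.22) = -47.29 mGal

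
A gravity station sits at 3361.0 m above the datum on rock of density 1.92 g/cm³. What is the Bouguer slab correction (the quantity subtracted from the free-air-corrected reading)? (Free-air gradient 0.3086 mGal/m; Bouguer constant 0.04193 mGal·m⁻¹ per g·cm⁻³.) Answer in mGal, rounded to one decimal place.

Bouguer slab correction = 0.04193 × 1.92 × 3361.0 = 270.6 mGal

270.6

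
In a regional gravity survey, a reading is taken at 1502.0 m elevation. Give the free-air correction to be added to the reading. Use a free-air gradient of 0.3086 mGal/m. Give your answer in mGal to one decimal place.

Free-air correction = 0.3086 × 1502.0 = 463.5 mGal

463.5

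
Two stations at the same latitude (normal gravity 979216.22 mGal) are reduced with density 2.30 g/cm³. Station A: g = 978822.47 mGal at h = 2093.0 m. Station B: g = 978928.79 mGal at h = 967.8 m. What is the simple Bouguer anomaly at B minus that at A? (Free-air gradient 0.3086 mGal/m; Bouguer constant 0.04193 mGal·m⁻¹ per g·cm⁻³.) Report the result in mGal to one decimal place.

-132.4

Δg_SB(A) = 978822.47 − 979216.22 + 0.3086×2093.0 − 0.04193×2.30×2093.0 = 50.30 mGal
Δg_SB(B) = 978928.79 − 979216.22 + 0.3086×967.8 − 0.04193×2.30×967.8 = -82.10 mGal
Difference = -82.10 − (50.30) = -132.40 mGal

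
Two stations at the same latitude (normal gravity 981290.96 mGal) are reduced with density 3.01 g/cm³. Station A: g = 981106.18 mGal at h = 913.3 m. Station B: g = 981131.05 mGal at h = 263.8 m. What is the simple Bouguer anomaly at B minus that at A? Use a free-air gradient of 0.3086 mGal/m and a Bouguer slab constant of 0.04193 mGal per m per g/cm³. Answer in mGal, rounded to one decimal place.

Δg_SB(A) = 981106.18 − 981290.96 + 0.3086×913.3 − 0.04193×3.01×913.3 = -18.20 mGal
Δg_SB(B) = 981131.05 − 981290.96 + 0.3086×263.8 − 0.04193×3.01×263.8 = -111.80 mGal
Difference = -111.80 − (-18.20) = -93.60 mGal

-93.6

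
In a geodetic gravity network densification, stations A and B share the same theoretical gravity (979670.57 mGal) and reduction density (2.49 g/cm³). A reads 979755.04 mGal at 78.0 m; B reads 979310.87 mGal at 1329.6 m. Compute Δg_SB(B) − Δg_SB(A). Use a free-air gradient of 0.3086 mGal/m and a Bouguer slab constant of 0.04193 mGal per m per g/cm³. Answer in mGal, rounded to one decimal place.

-188.6

Δg_SB(A) = 979755.04 − 979670.57 + 0.3086×78.0 − 0.04193×2.49×78.0 = 100.40 mGal
Δg_SB(B) = 979310.87 − 979670.57 + 0.3086×1329.6 − 0.04193×2.49×1329.6 = -88.20 mGal
Difference = -88.20 − (100.40) = -188.60 mGal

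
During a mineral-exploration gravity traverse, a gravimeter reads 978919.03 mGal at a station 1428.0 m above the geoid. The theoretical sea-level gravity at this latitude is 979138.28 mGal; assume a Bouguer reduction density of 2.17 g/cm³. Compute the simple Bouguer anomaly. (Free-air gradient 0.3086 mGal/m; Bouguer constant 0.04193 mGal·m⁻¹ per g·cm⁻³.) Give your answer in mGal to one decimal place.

91.5

Free-air correction = 0.3086 × 1428.0 = 440.68 mGal
Free-air anomaly = 978919.03 − 979138.28 + (440.68) = 221.43 mGal
Bouguer slab correction = 0.04193 × 2.17 × 1428.0 = 129.93 mGal
Simple Bouguer anomaly = 221.43 − (129.93) = 91.50 mGal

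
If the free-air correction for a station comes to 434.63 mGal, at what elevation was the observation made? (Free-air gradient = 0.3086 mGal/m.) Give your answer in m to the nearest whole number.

1408

h = 434.63 / 0.3086 = 1408.39 m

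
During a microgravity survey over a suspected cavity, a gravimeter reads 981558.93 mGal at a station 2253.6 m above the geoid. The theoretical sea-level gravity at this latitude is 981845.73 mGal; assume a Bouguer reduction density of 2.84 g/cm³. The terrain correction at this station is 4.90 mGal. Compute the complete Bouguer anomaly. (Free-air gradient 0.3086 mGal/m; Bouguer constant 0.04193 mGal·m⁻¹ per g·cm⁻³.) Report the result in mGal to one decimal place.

Free-air correction = 0.3086 × 2253.6 = 695.46 mGal
Free-air anomaly = 981558.93 − 981845.73 + (695.46) = 408.66 mGal
Bouguer slab correction = 0.04193 × 2.84 × 2253.6 = 268.36 mGal
Simple Bouguer anomaly = 408.66 − (268.36) = 140.30 mGal
Complete Bouguer anomaly = 140.30 + 4.90 = 145.20 mGal

145.2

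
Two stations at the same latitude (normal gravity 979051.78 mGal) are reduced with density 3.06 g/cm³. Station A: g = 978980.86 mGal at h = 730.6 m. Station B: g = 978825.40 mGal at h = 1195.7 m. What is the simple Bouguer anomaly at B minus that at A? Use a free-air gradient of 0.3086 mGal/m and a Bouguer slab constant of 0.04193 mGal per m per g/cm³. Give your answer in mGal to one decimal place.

Δg_SB(A) = 978980.86 − 979051.78 + 0.3086×730.6 − 0.04193×3.06×730.6 = 60.80 mGal
Δg_SB(B) = 978825.40 − 979051.78 + 0.3086×1195.7 − 0.04193×3.06×1195.7 = -10.80 mGal
Difference = -10.80 − (60.80) = -71.60 mGal

-71.6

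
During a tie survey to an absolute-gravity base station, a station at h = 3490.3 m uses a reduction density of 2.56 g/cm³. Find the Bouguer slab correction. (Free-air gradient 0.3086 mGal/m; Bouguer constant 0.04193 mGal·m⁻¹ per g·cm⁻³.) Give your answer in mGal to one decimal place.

374.7

Bouguer slab correction = 0.04193 × 2.56 × 3490.3 = 374.7 mGal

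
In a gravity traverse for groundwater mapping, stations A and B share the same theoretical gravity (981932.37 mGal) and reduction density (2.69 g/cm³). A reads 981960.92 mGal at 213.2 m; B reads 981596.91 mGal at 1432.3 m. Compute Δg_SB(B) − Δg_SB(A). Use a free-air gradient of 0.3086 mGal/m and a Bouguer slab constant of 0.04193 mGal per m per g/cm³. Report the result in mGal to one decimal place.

-125.3

Δg_SB(A) = 981960.92 − 981932.37 + 0.3086×213.2 − 0.04193×2.69×213.2 = 70.30 mGal
Δg_SB(B) = 981596.91 − 981932.37 + 0.3086×1432.3 − 0.04193×2.69×1432.3 = -55.00 mGal
Difference = -55.00 − (70.30) = -125.30 mGal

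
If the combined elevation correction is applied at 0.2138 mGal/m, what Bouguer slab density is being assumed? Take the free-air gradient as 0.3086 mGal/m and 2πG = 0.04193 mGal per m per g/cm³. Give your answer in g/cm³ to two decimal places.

2.26

0.2138 = 0.3086 − 0.04193 × ρ
ρ = (0.3086 − 0.2138) / 0.04193 = 2.26 g/cm³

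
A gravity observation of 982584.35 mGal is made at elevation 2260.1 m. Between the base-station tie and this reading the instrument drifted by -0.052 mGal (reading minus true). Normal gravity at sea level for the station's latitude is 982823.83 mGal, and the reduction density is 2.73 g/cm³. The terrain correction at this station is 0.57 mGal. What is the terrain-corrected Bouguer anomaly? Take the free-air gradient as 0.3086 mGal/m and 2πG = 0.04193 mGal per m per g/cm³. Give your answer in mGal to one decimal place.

199.9

Drift-corrected reading = 982584.35 − (-0.052) = 982584.402 mGal
Free-air correction = 0.3086 × 2260.1 = 697.47 mGal
Free-air anomaly = 982584.402 − 982823.83 + (697.47) = 458.042 mGal
Bouguer slab correction = 0.04193 × 2.73 × 2260.1 = 258.71 mGal
Simple Bouguer anomaly = 458.042 − (258.71) = 199.332 mGal
Complete Bouguer anomaly = 199.332 + 0.57 = 199.902 mGal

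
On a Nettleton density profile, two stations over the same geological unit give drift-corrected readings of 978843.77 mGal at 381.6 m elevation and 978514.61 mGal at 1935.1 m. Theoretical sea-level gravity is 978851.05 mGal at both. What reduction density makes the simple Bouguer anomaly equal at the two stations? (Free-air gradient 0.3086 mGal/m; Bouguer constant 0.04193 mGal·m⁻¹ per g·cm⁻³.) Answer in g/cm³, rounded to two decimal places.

2.31

Δg_obs = 978514.61 − 978843.77 = -329.16 mGal over Δh = 1935.1 − 381.6 = 1553.5 m
Equal Bouguer anomalies ⇒ Δg_obs + (0.3086 − 0.04193ρ)·Δh = 0
0.3086 − 0.04193ρ = −Δg_obs/Δh = 0.21188
ρ = (0.3086 − 0.21188) / 0.04193 = 2.31 g/cm³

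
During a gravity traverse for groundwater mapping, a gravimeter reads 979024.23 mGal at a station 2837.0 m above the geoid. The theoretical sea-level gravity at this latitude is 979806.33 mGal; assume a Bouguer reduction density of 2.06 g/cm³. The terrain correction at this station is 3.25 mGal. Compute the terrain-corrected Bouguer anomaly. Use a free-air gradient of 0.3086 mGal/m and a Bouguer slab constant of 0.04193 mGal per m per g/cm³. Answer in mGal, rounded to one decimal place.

-148.4

Free-air correction = 0.3086 × 2837.0 = 875.50 mGal
Free-air anomaly = 979024.23 − 979806.33 + (875.50) = 93.40 mGal
Bouguer slab correction = 0.04193 × 2.06 × 2837.0 = 245.05 mGal
Simple Bouguer anomaly = 93.40 − (245.05) = -151.65 mGal
Complete Bouguer anomaly = -151.65 + 3.25 = -148.40 mGal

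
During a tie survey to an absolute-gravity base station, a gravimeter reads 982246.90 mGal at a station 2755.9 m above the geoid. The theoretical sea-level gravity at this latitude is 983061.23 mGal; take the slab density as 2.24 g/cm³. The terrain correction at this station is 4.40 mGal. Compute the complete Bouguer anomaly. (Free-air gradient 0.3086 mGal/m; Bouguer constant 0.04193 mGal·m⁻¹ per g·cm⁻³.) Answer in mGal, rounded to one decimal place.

-218.3

Free-air correction = 0.3086 × 2755.9 = 850.47 mGal
Free-air anomaly = 982246.90 − 983061.23 + (850.47) = 36.14 mGal
Bouguer slab correction = 0.04193 × 2.24 × 2755.9 = 258.84 mGal
Simple Bouguer anomaly = 36.14 − (258.84) = -222.70 mGal
Complete Bouguer anomaly = -222.70 + 4.40 = -218.30 mGal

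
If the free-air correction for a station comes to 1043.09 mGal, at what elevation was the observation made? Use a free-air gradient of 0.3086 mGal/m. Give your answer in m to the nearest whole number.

3380

h = 1043.09 / 0.3086 = 3380.07 m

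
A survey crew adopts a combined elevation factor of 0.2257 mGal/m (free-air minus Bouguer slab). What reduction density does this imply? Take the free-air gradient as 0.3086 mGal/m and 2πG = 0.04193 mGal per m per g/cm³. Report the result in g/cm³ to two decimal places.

0.2257 = 0.3086 − 0.04193 × ρ
ρ = (0.3086 − 0.2257) / 0.04193 = 1.98 g/cm³

1.98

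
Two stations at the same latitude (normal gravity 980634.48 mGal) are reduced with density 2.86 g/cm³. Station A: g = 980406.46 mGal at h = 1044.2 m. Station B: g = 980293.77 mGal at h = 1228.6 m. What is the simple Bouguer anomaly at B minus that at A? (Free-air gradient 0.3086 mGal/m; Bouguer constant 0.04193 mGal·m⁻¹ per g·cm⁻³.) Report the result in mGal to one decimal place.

-77.9

Δg_SB(A) = 980406.46 − 980634.48 + 0.3086×1044.2 − 0.04193×2.86×1044.2 = -31.00 mGal
Δg_SB(B) = 980293.77 − 980634.48 + 0.3086×1228.6 − 0.04193×2.86×1228.6 = -108.90 mGal
Difference = -108.90 − (-31.00) = -77.90 mGal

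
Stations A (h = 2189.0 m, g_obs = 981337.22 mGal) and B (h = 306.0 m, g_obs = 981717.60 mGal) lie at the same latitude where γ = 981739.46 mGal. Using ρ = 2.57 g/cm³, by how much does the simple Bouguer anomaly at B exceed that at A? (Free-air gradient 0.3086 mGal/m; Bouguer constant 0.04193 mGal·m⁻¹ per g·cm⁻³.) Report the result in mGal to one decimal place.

Δg_SB(A) = 981337.22 − 981739.46 + 0.3086×2189.0 − 0.04193×2.57×2189.0 = 37.40 mGal
Δg_SB(B) = 981717.60 − 981739.46 + 0.3086×306.0 − 0.04193×2.57×306.0 = 39.60 mGal
Difference = 39.60 − (37.40) = 2.20 mGal

2.2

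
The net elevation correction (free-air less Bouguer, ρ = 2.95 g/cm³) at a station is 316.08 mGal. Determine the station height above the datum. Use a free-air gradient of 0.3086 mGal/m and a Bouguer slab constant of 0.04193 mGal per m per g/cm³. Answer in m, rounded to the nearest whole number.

Combined gradient = 0.3086 − 0.04193 × 2.95 = 0.1849065 mGal/m
h = 316.08 / 0.1849065 = 1709.40 m

1709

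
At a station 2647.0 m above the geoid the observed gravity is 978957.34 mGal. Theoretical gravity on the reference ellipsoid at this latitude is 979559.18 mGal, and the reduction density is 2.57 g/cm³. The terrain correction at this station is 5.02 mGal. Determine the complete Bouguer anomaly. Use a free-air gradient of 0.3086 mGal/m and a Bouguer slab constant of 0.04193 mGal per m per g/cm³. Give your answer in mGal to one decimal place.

Free-air correction = 0.3086 × 2647.0 = 816.86 mGal
Free-air anomaly = 978957.34 − 979559.18 + (816.86) = 215.02 mGal
Bouguer slab correction = 0.04193 × 2.57 × 2647.0 = 285.24 mGal
Simple Bouguer anomaly = 215.02 − (285.24) = -70.22 mGal
Complete Bouguer anomaly = -70.22 + 5.02 = -65.20 mGal

-65.2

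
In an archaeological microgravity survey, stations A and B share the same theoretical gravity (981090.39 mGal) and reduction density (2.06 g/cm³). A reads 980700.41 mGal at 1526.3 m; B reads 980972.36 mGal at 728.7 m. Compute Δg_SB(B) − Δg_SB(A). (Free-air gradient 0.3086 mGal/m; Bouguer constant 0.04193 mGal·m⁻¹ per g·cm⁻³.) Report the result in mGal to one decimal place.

Δg_SB(A) = 980700.41 − 981090.39 + 0.3086×1526.3 − 0.04193×2.06×1526.3 = -50.80 mGal
Δg_SB(B) = 980972.36 − 981090.39 + 0.3086×728.7 − 0.04193×2.06×728.7 = 43.90 mGal
Difference = 43.90 − (-50.80) = 94.70 mGal

94.7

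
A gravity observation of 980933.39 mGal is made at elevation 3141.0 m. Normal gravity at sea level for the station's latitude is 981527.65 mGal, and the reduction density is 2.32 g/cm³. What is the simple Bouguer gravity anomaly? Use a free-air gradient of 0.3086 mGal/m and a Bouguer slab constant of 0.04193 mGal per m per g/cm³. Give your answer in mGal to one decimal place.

69.5

Free-air correction = 0.3086 × 3141.0 = 969.31 mGal
Free-air anomaly = 980933.39 − 981527.65 + (969.31) = 375.05 mGal
Bouguer slab correction = 0.04193 × 2.32 × 3141.0 = 305.55 mGal
Simple Bouguer anomaly = 375.05 − (305.55) = 69.50 mGal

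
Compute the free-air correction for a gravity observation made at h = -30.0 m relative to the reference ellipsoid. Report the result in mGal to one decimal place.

Free-air correction = 0.3086 × -30.0 = -9.3 mGal

-9.3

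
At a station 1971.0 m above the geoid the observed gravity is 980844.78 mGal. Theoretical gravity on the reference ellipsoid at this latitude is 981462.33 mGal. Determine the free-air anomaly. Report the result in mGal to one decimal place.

-9.3

Free-air correction = 0.3086 × 1971.0 = 608.25 mGal
Free-air anomaly = 980844.78 − 981462.33 + (608.25) = -9.30 mGal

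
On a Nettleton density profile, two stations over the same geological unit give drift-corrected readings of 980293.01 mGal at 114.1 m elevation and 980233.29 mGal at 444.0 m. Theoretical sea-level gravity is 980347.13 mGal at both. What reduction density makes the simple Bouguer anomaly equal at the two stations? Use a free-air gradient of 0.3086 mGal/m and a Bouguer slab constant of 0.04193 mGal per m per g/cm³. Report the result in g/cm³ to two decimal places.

3.04

Δg_obs = 980233.29 − 980293.01 = -59.72 mGal over Δh = 444.0 − 114.1 = 329.9 m
Equal Bouguer anomalies ⇒ Δg_obs + (0.3086 − 0.04193ρ)·Δh = 0
0.3086 − 0.04193ρ = −Δg_obs/Δh = 0.18102
ρ = (0.3086 − 0.18102) / 0.04193 = 3.04 g/cm³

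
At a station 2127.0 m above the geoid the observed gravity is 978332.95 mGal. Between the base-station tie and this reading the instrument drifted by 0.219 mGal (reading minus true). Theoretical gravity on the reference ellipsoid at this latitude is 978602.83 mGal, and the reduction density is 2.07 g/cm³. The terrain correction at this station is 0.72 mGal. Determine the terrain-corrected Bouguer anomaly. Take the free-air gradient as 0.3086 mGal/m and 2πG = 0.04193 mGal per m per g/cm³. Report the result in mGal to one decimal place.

202.4

Drift-corrected reading = 978332.95 − (0.219) = 978332.731 mGal
Free-air correction = 0.3086 × 2127.0 = 656.39 mGal
Free-air anomaly = 978332.731 − 978602.83 + (656.39) = 386.291 mGal
Bouguer slab correction = 0.04193 × 2.07 × 2127.0 = 184.61 mGal
Simple Bouguer anomaly = 386.291 − (184.61) = 201.681 mGal
Complete Bouguer anomaly = 201.681 + 0.72 = 202.401 mGal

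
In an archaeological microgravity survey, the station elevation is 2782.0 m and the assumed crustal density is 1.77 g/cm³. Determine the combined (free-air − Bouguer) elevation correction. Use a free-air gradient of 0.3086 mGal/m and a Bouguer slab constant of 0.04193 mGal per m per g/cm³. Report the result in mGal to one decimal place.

652.1

Combined gradient = 0.3086 − 0.04193 × 1.77 = 0.2343839 mGal/m
Combined elevation correction = 0.2343839 × 2782.0 = 652.1 mGal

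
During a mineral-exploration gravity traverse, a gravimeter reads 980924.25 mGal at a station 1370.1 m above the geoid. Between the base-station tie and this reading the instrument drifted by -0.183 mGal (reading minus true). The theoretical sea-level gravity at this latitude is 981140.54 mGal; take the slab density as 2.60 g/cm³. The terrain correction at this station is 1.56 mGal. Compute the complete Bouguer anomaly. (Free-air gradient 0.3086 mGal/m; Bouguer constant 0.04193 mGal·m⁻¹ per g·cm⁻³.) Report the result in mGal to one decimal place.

58.9

Drift-corrected reading = 980924.25 − (-0.183) = 980924.433 mGal
Free-air correction = 0.3086 × 1370.1 = 422.81 mGal
Free-air anomaly = 980924.433 − 981140.54 + (422.81) = 206.703 mGal
Bouguer slab correction = 0.04193 × 2.60 × 1370.1 = 149.37 mGal
Simple Bouguer anomaly = 206.703 − (149.37) = 57.333 mGal
Complete Bouguer anomaly = 57.333 + 1.56 = 58.893 mGal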